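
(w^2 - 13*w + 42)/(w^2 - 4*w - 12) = (w - 7)/(w + 2)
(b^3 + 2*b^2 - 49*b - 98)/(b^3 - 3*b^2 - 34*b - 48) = (b^2 - 49)/(b^2 - 5*b - 24)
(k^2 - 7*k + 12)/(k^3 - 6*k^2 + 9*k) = (k - 4)/(k*(k - 3))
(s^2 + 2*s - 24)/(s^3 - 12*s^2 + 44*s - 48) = (s + 6)/(s^2 - 8*s + 12)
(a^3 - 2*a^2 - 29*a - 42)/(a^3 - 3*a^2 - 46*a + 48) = (a^3 - 2*a^2 - 29*a - 42)/(a^3 - 3*a^2 - 46*a + 48)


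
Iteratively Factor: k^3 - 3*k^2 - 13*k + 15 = (k - 5)*(k^2 + 2*k - 3) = (k - 5)*(k - 1)*(k + 3)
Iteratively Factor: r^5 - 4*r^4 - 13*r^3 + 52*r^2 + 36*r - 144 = (r + 3)*(r^4 - 7*r^3 + 8*r^2 + 28*r - 48) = (r - 3)*(r + 3)*(r^3 - 4*r^2 - 4*r + 16) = (r - 3)*(r - 2)*(r + 3)*(r^2 - 2*r - 8) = (r - 3)*(r - 2)*(r + 2)*(r + 3)*(r - 4)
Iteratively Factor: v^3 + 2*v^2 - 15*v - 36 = (v + 3)*(v^2 - v - 12) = (v - 4)*(v + 3)*(v + 3)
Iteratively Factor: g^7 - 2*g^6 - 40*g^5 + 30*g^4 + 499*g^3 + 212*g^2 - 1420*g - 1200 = (g + 4)*(g^6 - 6*g^5 - 16*g^4 + 94*g^3 + 123*g^2 - 280*g - 300) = (g + 1)*(g + 4)*(g^5 - 7*g^4 - 9*g^3 + 103*g^2 + 20*g - 300) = (g + 1)*(g + 2)*(g + 4)*(g^4 - 9*g^3 + 9*g^2 + 85*g - 150) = (g - 2)*(g + 1)*(g + 2)*(g + 4)*(g^3 - 7*g^2 - 5*g + 75) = (g - 5)*(g - 2)*(g + 1)*(g + 2)*(g + 4)*(g^2 - 2*g - 15) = (g - 5)*(g - 2)*(g + 1)*(g + 2)*(g + 3)*(g + 4)*(g - 5)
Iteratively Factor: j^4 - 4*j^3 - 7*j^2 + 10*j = (j + 2)*(j^3 - 6*j^2 + 5*j) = (j - 5)*(j + 2)*(j^2 - j) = (j - 5)*(j - 1)*(j + 2)*(j)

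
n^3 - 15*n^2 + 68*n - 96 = (n - 8)*(n - 4)*(n - 3)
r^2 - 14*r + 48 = (r - 8)*(r - 6)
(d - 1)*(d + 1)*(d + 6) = d^3 + 6*d^2 - d - 6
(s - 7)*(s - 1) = s^2 - 8*s + 7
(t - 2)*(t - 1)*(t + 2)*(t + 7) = t^4 + 6*t^3 - 11*t^2 - 24*t + 28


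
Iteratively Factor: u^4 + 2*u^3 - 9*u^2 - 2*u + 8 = (u + 4)*(u^3 - 2*u^2 - u + 2) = (u + 1)*(u + 4)*(u^2 - 3*u + 2) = (u - 1)*(u + 1)*(u + 4)*(u - 2)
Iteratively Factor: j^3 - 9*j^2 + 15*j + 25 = (j + 1)*(j^2 - 10*j + 25) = (j - 5)*(j + 1)*(j - 5)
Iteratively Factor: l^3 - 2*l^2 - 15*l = (l)*(l^2 - 2*l - 15) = l*(l - 5)*(l + 3)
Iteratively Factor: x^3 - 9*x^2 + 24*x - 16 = (x - 1)*(x^2 - 8*x + 16) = (x - 4)*(x - 1)*(x - 4)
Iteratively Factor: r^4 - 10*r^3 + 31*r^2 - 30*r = (r - 2)*(r^3 - 8*r^2 + 15*r) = r*(r - 2)*(r^2 - 8*r + 15) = r*(r - 5)*(r - 2)*(r - 3)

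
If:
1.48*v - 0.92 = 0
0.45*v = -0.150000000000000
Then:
No Solution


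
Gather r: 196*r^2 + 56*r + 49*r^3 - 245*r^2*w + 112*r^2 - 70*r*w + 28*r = 49*r^3 + r^2*(308 - 245*w) + r*(84 - 70*w)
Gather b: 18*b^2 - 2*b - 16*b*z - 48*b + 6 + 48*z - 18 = 18*b^2 + b*(-16*z - 50) + 48*z - 12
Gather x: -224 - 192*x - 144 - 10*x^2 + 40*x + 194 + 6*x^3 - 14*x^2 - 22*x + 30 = 6*x^3 - 24*x^2 - 174*x - 144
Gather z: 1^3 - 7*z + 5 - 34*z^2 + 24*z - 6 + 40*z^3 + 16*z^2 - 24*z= 40*z^3 - 18*z^2 - 7*z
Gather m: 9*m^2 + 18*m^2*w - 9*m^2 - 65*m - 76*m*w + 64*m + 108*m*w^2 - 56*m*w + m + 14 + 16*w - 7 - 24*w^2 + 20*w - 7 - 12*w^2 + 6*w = 18*m^2*w + m*(108*w^2 - 132*w) - 36*w^2 + 42*w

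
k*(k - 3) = k^2 - 3*k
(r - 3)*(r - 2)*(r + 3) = r^3 - 2*r^2 - 9*r + 18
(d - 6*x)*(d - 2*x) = d^2 - 8*d*x + 12*x^2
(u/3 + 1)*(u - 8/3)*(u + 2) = u^3/3 + 7*u^2/9 - 22*u/9 - 16/3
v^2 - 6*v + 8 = (v - 4)*(v - 2)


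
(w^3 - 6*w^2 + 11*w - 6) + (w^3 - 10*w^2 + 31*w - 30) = 2*w^3 - 16*w^2 + 42*w - 36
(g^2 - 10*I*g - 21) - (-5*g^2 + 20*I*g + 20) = 6*g^2 - 30*I*g - 41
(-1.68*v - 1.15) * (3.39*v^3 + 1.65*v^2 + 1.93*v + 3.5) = -5.6952*v^4 - 6.6705*v^3 - 5.1399*v^2 - 8.0995*v - 4.025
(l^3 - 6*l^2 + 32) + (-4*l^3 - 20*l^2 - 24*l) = -3*l^3 - 26*l^2 - 24*l + 32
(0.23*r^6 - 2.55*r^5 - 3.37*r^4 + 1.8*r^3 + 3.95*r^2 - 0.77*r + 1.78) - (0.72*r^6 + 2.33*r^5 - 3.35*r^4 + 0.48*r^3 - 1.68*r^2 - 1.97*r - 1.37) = -0.49*r^6 - 4.88*r^5 - 0.02*r^4 + 1.32*r^3 + 5.63*r^2 + 1.2*r + 3.15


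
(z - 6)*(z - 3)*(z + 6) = z^3 - 3*z^2 - 36*z + 108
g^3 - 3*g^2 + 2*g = g*(g - 2)*(g - 1)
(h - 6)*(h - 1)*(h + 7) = h^3 - 43*h + 42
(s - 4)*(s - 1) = s^2 - 5*s + 4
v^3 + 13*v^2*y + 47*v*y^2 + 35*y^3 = (v + y)*(v + 5*y)*(v + 7*y)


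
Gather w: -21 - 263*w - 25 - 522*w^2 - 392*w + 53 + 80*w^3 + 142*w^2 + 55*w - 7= 80*w^3 - 380*w^2 - 600*w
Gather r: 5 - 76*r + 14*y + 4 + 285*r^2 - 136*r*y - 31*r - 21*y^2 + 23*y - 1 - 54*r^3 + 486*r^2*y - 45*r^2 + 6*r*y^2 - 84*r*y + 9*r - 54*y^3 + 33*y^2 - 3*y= -54*r^3 + r^2*(486*y + 240) + r*(6*y^2 - 220*y - 98) - 54*y^3 + 12*y^2 + 34*y + 8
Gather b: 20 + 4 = 24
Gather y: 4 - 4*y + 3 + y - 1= 6 - 3*y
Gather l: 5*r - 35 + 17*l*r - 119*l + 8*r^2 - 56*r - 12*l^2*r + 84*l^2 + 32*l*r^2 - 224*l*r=l^2*(84 - 12*r) + l*(32*r^2 - 207*r - 119) + 8*r^2 - 51*r - 35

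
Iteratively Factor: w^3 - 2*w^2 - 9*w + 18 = (w - 3)*(w^2 + w - 6) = (w - 3)*(w - 2)*(w + 3)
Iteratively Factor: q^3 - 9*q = (q + 3)*(q^2 - 3*q) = (q - 3)*(q + 3)*(q)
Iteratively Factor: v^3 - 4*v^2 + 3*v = (v - 3)*(v^2 - v) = v*(v - 3)*(v - 1)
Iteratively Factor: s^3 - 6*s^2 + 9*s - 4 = (s - 1)*(s^2 - 5*s + 4) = (s - 1)^2*(s - 4)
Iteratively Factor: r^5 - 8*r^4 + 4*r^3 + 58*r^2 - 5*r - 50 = (r - 5)*(r^4 - 3*r^3 - 11*r^2 + 3*r + 10) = (r - 5)^2*(r^3 + 2*r^2 - r - 2) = (r - 5)^2*(r + 1)*(r^2 + r - 2) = (r - 5)^2*(r + 1)*(r + 2)*(r - 1)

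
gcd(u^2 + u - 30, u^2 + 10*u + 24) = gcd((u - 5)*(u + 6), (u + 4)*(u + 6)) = u + 6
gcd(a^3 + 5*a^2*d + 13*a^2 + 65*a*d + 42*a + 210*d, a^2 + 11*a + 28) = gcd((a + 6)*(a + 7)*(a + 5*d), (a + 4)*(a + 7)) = a + 7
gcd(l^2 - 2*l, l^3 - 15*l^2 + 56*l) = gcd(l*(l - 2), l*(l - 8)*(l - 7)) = l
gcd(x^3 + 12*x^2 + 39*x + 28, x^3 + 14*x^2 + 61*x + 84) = x^2 + 11*x + 28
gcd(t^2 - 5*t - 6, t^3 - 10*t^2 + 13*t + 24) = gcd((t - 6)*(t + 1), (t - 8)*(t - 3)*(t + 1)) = t + 1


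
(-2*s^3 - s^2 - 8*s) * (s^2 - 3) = -2*s^5 - s^4 - 2*s^3 + 3*s^2 + 24*s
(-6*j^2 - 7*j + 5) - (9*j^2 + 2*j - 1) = -15*j^2 - 9*j + 6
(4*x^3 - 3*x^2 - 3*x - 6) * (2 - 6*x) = -24*x^4 + 26*x^3 + 12*x^2 + 30*x - 12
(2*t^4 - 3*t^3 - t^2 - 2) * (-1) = -2*t^4 + 3*t^3 + t^2 + 2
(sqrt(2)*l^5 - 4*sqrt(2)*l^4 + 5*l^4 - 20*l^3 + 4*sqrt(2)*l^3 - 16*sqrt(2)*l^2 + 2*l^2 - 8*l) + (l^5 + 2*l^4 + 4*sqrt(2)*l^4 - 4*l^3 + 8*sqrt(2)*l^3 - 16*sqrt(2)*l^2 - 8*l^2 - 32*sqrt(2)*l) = l^5 + sqrt(2)*l^5 + 7*l^4 - 24*l^3 + 12*sqrt(2)*l^3 - 32*sqrt(2)*l^2 - 6*l^2 - 32*sqrt(2)*l - 8*l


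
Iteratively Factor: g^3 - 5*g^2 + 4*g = (g - 4)*(g^2 - g) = (g - 4)*(g - 1)*(g)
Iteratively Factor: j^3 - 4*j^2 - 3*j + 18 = (j + 2)*(j^2 - 6*j + 9) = (j - 3)*(j + 2)*(j - 3)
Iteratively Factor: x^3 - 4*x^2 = (x)*(x^2 - 4*x) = x^2*(x - 4)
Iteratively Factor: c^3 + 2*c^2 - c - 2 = (c + 1)*(c^2 + c - 2) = (c + 1)*(c + 2)*(c - 1)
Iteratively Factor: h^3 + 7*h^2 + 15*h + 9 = (h + 1)*(h^2 + 6*h + 9) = (h + 1)*(h + 3)*(h + 3)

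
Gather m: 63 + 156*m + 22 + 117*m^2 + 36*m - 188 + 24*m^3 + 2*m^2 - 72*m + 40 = 24*m^3 + 119*m^2 + 120*m - 63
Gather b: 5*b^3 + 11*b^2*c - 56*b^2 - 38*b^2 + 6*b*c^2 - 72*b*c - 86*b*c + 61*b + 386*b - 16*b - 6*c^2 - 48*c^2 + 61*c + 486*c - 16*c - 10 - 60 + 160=5*b^3 + b^2*(11*c - 94) + b*(6*c^2 - 158*c + 431) - 54*c^2 + 531*c + 90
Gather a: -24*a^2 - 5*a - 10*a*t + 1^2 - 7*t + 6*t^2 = -24*a^2 + a*(-10*t - 5) + 6*t^2 - 7*t + 1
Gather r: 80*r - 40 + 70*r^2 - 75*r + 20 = 70*r^2 + 5*r - 20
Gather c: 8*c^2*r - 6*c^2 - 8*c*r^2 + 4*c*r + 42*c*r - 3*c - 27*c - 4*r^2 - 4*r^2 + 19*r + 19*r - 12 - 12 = c^2*(8*r - 6) + c*(-8*r^2 + 46*r - 30) - 8*r^2 + 38*r - 24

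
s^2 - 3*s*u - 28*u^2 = (s - 7*u)*(s + 4*u)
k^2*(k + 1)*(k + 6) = k^4 + 7*k^3 + 6*k^2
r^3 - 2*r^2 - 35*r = r*(r - 7)*(r + 5)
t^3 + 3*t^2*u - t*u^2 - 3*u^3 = (t - u)*(t + u)*(t + 3*u)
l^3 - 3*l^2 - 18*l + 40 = (l - 5)*(l - 2)*(l + 4)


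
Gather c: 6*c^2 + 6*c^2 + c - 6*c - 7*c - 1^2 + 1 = 12*c^2 - 12*c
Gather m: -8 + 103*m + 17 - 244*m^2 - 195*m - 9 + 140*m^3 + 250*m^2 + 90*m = 140*m^3 + 6*m^2 - 2*m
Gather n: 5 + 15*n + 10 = 15*n + 15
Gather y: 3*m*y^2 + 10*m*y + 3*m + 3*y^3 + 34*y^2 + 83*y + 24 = 3*m + 3*y^3 + y^2*(3*m + 34) + y*(10*m + 83) + 24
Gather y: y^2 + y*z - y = y^2 + y*(z - 1)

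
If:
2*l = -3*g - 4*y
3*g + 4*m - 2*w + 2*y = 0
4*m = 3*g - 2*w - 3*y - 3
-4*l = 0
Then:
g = -4*y/3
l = 0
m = -5*y/8 - 3/8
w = -9*y/4 - 3/4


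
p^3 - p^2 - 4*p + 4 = (p - 2)*(p - 1)*(p + 2)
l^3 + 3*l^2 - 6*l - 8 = (l - 2)*(l + 1)*(l + 4)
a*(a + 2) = a^2 + 2*a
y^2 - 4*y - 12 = (y - 6)*(y + 2)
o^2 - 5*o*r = o*(o - 5*r)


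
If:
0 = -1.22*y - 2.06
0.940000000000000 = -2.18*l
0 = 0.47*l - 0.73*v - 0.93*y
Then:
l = -0.43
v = 1.87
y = -1.69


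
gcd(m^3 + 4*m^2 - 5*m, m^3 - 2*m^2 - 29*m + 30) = m^2 + 4*m - 5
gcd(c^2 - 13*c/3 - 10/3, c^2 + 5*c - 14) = 1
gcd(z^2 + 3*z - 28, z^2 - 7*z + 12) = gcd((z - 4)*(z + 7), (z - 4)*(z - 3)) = z - 4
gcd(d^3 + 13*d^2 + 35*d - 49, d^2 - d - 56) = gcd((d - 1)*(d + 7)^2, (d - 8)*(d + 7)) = d + 7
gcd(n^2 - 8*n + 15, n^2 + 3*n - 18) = n - 3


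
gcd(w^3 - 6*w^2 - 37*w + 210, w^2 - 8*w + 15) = w - 5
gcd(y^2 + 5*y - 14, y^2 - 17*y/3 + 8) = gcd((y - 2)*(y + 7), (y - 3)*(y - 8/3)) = 1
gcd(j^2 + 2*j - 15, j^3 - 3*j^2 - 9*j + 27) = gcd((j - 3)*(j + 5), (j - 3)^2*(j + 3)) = j - 3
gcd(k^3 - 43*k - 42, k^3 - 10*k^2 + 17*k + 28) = k^2 - 6*k - 7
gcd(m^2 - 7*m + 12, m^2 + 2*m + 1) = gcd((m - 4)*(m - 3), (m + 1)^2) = 1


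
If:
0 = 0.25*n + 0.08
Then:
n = -0.32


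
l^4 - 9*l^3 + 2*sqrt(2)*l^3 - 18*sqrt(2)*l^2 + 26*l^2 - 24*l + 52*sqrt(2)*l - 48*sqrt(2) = (l - 4)*(l - 3)*(l - 2)*(l + 2*sqrt(2))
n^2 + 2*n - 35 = (n - 5)*(n + 7)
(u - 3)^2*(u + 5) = u^3 - u^2 - 21*u + 45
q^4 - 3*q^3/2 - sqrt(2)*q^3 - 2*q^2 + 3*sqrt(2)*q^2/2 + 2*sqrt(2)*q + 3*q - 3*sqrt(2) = (q - 3/2)*(q - sqrt(2))^2*(q + sqrt(2))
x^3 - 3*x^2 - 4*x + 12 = (x - 3)*(x - 2)*(x + 2)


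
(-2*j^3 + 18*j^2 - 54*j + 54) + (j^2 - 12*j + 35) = -2*j^3 + 19*j^2 - 66*j + 89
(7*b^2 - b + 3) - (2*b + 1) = 7*b^2 - 3*b + 2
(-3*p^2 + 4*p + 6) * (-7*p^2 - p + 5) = 21*p^4 - 25*p^3 - 61*p^2 + 14*p + 30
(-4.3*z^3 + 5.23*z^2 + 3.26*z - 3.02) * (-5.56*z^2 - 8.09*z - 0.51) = 23.908*z^5 + 5.7082*z^4 - 58.2433*z^3 - 12.2495*z^2 + 22.7692*z + 1.5402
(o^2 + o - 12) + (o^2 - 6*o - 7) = 2*o^2 - 5*o - 19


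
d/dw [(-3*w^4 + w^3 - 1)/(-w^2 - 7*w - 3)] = (3*w^2*(4*w - 1)*(w^2 + 7*w + 3) - (2*w + 7)*(3*w^4 - w^3 + 1))/(w^2 + 7*w + 3)^2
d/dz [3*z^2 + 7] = 6*z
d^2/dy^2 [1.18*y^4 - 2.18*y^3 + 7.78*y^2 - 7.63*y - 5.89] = 14.16*y^2 - 13.08*y + 15.56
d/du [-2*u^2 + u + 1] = 1 - 4*u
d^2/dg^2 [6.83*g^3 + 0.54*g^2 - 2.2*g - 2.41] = 40.98*g + 1.08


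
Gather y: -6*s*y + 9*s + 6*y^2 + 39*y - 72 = 9*s + 6*y^2 + y*(39 - 6*s) - 72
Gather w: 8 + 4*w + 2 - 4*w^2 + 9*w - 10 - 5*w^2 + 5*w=-9*w^2 + 18*w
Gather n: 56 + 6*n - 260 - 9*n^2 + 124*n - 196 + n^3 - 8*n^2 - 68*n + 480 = n^3 - 17*n^2 + 62*n + 80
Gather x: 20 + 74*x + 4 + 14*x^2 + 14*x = 14*x^2 + 88*x + 24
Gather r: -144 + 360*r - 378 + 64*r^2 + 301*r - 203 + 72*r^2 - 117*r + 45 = 136*r^2 + 544*r - 680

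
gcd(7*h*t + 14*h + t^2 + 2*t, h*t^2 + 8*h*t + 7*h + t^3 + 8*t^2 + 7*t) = 1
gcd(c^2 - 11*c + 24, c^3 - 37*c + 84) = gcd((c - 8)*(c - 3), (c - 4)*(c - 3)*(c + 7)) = c - 3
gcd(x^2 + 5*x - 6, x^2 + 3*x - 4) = x - 1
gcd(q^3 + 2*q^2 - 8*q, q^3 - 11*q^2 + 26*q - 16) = q - 2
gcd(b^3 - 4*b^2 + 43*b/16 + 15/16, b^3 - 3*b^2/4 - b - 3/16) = b + 1/4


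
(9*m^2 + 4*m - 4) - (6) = 9*m^2 + 4*m - 10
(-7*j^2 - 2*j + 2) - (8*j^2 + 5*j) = -15*j^2 - 7*j + 2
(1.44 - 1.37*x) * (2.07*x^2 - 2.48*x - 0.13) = -2.8359*x^3 + 6.3784*x^2 - 3.3931*x - 0.1872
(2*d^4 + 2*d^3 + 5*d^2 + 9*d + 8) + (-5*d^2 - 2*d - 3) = 2*d^4 + 2*d^3 + 7*d + 5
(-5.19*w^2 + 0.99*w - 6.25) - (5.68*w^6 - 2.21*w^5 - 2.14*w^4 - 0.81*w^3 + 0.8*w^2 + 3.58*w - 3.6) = -5.68*w^6 + 2.21*w^5 + 2.14*w^4 + 0.81*w^3 - 5.99*w^2 - 2.59*w - 2.65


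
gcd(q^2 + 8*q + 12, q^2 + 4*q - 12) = q + 6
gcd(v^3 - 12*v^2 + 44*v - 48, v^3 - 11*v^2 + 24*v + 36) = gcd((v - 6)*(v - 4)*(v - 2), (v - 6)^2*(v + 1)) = v - 6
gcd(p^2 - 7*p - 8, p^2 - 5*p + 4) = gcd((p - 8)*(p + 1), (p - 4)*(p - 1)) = 1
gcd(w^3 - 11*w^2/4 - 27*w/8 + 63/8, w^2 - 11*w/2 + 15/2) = w - 3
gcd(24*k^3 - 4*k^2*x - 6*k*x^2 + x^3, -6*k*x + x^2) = -6*k + x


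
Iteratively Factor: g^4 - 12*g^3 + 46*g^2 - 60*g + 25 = (g - 1)*(g^3 - 11*g^2 + 35*g - 25) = (g - 1)^2*(g^2 - 10*g + 25) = (g - 5)*(g - 1)^2*(g - 5)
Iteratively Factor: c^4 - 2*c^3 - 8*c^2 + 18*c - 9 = (c - 1)*(c^3 - c^2 - 9*c + 9) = (c - 1)*(c + 3)*(c^2 - 4*c + 3) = (c - 1)^2*(c + 3)*(c - 3)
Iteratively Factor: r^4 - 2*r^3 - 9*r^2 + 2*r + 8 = (r - 1)*(r^3 - r^2 - 10*r - 8) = (r - 1)*(r + 2)*(r^2 - 3*r - 4) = (r - 1)*(r + 1)*(r + 2)*(r - 4)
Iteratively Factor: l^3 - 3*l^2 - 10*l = (l)*(l^2 - 3*l - 10) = l*(l - 5)*(l + 2)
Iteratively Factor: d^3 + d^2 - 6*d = (d - 2)*(d^2 + 3*d) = (d - 2)*(d + 3)*(d)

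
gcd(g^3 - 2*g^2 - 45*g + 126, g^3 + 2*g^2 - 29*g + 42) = g^2 + 4*g - 21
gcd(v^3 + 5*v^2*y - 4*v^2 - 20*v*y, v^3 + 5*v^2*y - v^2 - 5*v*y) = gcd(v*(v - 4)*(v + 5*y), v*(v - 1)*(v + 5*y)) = v^2 + 5*v*y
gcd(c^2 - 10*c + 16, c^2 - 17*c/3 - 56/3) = c - 8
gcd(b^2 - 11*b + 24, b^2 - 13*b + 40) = b - 8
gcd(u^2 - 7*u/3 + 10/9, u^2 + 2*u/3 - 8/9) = u - 2/3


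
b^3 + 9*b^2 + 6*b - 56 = (b - 2)*(b + 4)*(b + 7)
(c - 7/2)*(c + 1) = c^2 - 5*c/2 - 7/2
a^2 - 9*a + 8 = (a - 8)*(a - 1)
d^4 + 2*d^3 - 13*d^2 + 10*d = d*(d - 2)*(d - 1)*(d + 5)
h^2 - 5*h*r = h*(h - 5*r)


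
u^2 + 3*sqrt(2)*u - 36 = (u - 3*sqrt(2))*(u + 6*sqrt(2))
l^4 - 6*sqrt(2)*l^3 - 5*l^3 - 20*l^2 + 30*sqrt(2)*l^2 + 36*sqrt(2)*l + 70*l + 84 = (l - 6)*(l + 1)*(l - 7*sqrt(2))*(l + sqrt(2))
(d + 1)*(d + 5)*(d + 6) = d^3 + 12*d^2 + 41*d + 30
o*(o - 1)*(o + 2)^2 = o^4 + 3*o^3 - 4*o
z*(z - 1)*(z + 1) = z^3 - z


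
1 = 1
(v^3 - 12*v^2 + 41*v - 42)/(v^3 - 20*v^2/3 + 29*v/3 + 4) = 3*(v^2 - 9*v + 14)/(3*v^2 - 11*v - 4)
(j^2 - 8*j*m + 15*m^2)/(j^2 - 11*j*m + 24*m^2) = (j - 5*m)/(j - 8*m)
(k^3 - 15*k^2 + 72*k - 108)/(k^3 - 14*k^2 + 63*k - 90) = (k - 6)/(k - 5)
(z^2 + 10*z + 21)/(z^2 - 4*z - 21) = (z + 7)/(z - 7)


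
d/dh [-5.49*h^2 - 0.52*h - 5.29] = -10.98*h - 0.52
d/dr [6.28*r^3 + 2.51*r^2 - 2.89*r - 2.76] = 18.84*r^2 + 5.02*r - 2.89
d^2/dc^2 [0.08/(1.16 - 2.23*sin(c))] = (0.397832*sin(c)^2 + 0.206944*sin(c) - 0.795664)/(2.23*sin(c) - 1.16)^3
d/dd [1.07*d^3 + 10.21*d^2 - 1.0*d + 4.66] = 3.21*d^2 + 20.42*d - 1.0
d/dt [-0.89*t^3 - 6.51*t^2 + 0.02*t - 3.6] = -2.67*t^2 - 13.02*t + 0.02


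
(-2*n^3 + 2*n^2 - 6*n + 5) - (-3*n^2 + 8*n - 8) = -2*n^3 + 5*n^2 - 14*n + 13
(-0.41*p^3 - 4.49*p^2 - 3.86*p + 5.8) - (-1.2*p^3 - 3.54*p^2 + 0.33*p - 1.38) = 0.79*p^3 - 0.95*p^2 - 4.19*p + 7.18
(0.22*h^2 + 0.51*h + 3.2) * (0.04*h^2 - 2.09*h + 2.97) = 0.0088*h^4 - 0.4394*h^3 - 0.2845*h^2 - 5.1733*h + 9.504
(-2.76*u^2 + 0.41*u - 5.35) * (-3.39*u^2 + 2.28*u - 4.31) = 9.3564*u^4 - 7.6827*u^3 + 30.9669*u^2 - 13.9651*u + 23.0585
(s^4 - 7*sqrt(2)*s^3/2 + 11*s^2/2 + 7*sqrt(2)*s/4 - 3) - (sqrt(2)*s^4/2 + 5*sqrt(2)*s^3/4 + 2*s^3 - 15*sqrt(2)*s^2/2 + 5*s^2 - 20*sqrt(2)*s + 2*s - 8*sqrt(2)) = -sqrt(2)*s^4/2 + s^4 - 19*sqrt(2)*s^3/4 - 2*s^3 + s^2/2 + 15*sqrt(2)*s^2/2 - 2*s + 87*sqrt(2)*s/4 - 3 + 8*sqrt(2)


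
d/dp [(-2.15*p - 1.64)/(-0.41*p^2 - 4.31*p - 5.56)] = (-0.8815*p^2 - 1.3448*p + 4.8856)/(0.1681*p^4 + 3.5342*p^3 + 23.1353*p^2 + 47.9272*p + 30.9136)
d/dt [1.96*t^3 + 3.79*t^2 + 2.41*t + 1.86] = 5.88*t^2 + 7.58*t + 2.41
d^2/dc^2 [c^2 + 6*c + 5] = 2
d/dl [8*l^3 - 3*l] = 24*l^2 - 3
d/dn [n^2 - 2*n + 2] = 2*n - 2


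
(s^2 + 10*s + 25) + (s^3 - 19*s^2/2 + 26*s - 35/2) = s^3 - 17*s^2/2 + 36*s + 15/2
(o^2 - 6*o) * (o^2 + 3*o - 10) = o^4 - 3*o^3 - 28*o^2 + 60*o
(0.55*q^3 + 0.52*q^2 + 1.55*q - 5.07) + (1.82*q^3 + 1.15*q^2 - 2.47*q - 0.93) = 2.37*q^3 + 1.67*q^2 - 0.92*q - 6.0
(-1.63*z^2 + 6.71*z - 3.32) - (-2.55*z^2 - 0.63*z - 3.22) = 0.92*z^2 + 7.34*z - 0.0999999999999996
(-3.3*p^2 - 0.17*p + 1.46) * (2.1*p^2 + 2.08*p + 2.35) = -6.93*p^4 - 7.221*p^3 - 5.0426*p^2 + 2.6373*p + 3.431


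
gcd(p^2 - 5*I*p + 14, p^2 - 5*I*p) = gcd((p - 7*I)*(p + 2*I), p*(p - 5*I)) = 1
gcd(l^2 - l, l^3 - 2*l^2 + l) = l^2 - l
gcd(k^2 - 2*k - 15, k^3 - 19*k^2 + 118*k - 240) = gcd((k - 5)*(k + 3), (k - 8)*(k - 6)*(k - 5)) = k - 5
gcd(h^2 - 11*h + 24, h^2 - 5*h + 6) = h - 3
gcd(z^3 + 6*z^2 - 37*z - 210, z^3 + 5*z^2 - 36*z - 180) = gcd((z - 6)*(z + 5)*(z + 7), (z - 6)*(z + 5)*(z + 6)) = z^2 - z - 30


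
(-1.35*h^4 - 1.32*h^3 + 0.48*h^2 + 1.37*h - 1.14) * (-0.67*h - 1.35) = 0.9045*h^5 + 2.7069*h^4 + 1.4604*h^3 - 1.5659*h^2 - 1.0857*h + 1.539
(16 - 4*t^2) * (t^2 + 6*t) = -4*t^4 - 24*t^3 + 16*t^2 + 96*t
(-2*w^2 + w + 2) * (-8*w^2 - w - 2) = 16*w^4 - 6*w^3 - 13*w^2 - 4*w - 4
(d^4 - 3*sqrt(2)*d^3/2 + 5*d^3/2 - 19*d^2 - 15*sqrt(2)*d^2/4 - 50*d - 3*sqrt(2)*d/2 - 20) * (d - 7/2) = d^5 - 3*sqrt(2)*d^4/2 - d^4 - 111*d^3/4 + 3*sqrt(2)*d^3/2 + 93*sqrt(2)*d^2/8 + 33*d^2/2 + 21*sqrt(2)*d/4 + 155*d + 70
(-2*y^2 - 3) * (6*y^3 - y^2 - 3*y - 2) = -12*y^5 + 2*y^4 - 12*y^3 + 7*y^2 + 9*y + 6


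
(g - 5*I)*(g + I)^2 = g^3 - 3*I*g^2 + 9*g + 5*I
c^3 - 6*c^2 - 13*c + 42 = (c - 7)*(c - 2)*(c + 3)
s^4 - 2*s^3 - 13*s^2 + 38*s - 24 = (s - 3)*(s - 2)*(s - 1)*(s + 4)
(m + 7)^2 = m^2 + 14*m + 49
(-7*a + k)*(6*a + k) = -42*a^2 - a*k + k^2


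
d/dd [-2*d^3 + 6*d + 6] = 6 - 6*d^2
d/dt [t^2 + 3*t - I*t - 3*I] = 2*t + 3 - I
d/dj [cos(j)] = -sin(j)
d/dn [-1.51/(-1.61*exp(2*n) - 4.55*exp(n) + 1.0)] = (-4.8622*exp(n) - 6.8705)*exp(n)/(1.61*exp(2*n) + 4.55*exp(n) - 1.0)^2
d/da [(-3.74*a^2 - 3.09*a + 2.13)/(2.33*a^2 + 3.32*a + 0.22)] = (-5.21709999999999*a^2 - 11.5714*a - 7.7514)/(5.4289*a^4 + 15.4712*a^3 + 12.0476*a^2 + 1.4608*a + 0.0484)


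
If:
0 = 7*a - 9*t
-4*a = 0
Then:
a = 0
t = 0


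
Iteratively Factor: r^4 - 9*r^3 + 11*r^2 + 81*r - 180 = (r - 4)*(r^3 - 5*r^2 - 9*r + 45) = (r - 4)*(r + 3)*(r^2 - 8*r + 15) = (r - 5)*(r - 4)*(r + 3)*(r - 3)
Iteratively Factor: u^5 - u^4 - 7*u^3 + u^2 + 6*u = (u + 1)*(u^4 - 2*u^3 - 5*u^2 + 6*u) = u*(u + 1)*(u^3 - 2*u^2 - 5*u + 6) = u*(u - 3)*(u + 1)*(u^2 + u - 2) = u*(u - 3)*(u + 1)*(u + 2)*(u - 1)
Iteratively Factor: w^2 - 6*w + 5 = (w - 1)*(w - 5)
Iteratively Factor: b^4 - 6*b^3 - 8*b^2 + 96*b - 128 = (b - 4)*(b^3 - 2*b^2 - 16*b + 32) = (b - 4)*(b + 4)*(b^2 - 6*b + 8) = (b - 4)^2*(b + 4)*(b - 2)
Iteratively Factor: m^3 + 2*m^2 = (m)*(m^2 + 2*m) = m*(m + 2)*(m)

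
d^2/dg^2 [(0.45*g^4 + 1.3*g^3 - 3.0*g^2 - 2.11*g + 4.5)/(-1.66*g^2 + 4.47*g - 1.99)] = (-2.48004*g^6 + 20.03454*g^5 - 62.86761*g^4 + 76.8344919999998*g^3 - 85.8636*g^2 + 127.635576*g - 88.798734)/(4.574296*g^6 - 36.952596*g^5 + 115.955814*g^4 - 177.911811*g^3 + 139.007271*g^2 - 53.104941*g + 7.880599)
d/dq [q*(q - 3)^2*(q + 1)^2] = 5*q^4 - 16*q^3 - 6*q^2 + 24*q + 9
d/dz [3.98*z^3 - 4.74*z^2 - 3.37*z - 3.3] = 11.94*z^2 - 9.48*z - 3.37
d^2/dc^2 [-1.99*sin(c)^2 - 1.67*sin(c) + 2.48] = 1.67*sin(c) - 3.98*cos(2*c)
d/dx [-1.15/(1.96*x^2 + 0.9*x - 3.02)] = (4.508*x + 1.035)/(1.96*x^2 + 0.9*x - 3.02)^2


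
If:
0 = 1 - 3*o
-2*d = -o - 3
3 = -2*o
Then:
No Solution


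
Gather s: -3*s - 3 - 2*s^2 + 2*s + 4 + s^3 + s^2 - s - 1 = s^3 - s^2 - 2*s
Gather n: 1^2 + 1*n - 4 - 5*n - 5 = -4*n - 8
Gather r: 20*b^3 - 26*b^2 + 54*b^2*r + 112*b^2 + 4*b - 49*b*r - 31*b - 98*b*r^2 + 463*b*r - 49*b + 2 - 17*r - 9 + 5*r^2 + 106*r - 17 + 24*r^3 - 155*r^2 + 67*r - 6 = 20*b^3 + 86*b^2 - 76*b + 24*r^3 + r^2*(-98*b - 150) + r*(54*b^2 + 414*b + 156) - 30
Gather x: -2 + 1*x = x - 2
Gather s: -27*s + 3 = 3 - 27*s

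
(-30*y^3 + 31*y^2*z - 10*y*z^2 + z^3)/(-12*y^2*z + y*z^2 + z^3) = (10*y^2 - 7*y*z + z^2)/(z*(4*y + z))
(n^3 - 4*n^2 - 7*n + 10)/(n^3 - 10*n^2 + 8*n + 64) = (n^2 - 6*n + 5)/(n^2 - 12*n + 32)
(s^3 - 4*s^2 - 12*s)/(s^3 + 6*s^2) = (s^2 - 4*s - 12)/(s*(s + 6))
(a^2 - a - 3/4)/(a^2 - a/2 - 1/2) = (a - 3/2)/(a - 1)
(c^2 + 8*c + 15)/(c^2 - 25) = (c + 3)/(c - 5)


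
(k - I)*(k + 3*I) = k^2 + 2*I*k + 3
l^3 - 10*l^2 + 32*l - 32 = (l - 4)^2*(l - 2)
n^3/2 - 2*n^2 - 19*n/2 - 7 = (n/2 + 1)*(n - 7)*(n + 1)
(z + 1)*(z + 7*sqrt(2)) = z^2 + z + 7*sqrt(2)*z + 7*sqrt(2)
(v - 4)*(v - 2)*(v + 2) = v^3 - 4*v^2 - 4*v + 16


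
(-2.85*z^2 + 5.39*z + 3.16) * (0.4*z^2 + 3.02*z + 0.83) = -1.14*z^4 - 6.451*z^3 + 15.1763*z^2 + 14.0169*z + 2.6228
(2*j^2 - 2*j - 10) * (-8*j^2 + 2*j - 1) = -16*j^4 + 20*j^3 + 74*j^2 - 18*j + 10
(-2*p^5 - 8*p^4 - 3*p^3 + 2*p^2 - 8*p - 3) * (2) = -4*p^5 - 16*p^4 - 6*p^3 + 4*p^2 - 16*p - 6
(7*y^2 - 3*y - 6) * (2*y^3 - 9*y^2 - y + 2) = 14*y^5 - 69*y^4 + 8*y^3 + 71*y^2 - 12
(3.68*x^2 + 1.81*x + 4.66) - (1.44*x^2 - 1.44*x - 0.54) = 2.24*x^2 + 3.25*x + 5.2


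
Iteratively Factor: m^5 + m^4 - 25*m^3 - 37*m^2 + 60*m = (m + 4)*(m^4 - 3*m^3 - 13*m^2 + 15*m) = (m - 1)*(m + 4)*(m^3 - 2*m^2 - 15*m) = (m - 5)*(m - 1)*(m + 4)*(m^2 + 3*m) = m*(m - 5)*(m - 1)*(m + 4)*(m + 3)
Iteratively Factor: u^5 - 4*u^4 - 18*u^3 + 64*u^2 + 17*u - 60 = (u + 1)*(u^4 - 5*u^3 - 13*u^2 + 77*u - 60) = (u - 3)*(u + 1)*(u^3 - 2*u^2 - 19*u + 20) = (u - 3)*(u - 1)*(u + 1)*(u^2 - u - 20) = (u - 3)*(u - 1)*(u + 1)*(u + 4)*(u - 5)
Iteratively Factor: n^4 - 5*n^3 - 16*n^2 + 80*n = (n - 4)*(n^3 - n^2 - 20*n) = n*(n - 4)*(n^2 - n - 20) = n*(n - 5)*(n - 4)*(n + 4)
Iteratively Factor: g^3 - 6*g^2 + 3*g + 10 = (g + 1)*(g^2 - 7*g + 10) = (g - 2)*(g + 1)*(g - 5)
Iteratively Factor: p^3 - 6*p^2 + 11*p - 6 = (p - 1)*(p^2 - 5*p + 6) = (p - 3)*(p - 1)*(p - 2)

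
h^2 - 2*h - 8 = (h - 4)*(h + 2)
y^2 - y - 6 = (y - 3)*(y + 2)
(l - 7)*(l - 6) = l^2 - 13*l + 42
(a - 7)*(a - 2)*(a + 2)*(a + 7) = a^4 - 53*a^2 + 196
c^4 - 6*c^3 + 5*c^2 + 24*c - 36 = (c - 3)^2*(c - 2)*(c + 2)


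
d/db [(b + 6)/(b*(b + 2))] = (-b^2 - 12*b - 12)/(b^2*(b^2 + 4*b + 4))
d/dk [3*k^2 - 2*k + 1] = 6*k - 2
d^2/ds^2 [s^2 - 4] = 2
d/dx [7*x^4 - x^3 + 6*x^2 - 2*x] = 28*x^3 - 3*x^2 + 12*x - 2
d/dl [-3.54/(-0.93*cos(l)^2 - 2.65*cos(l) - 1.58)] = (6.5844*cos(l) + 9.381)*sin(l)/(0.93*cos(l)^2 + 2.65*cos(l) + 1.58)^2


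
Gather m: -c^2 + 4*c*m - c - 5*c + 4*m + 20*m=-c^2 - 6*c + m*(4*c + 24)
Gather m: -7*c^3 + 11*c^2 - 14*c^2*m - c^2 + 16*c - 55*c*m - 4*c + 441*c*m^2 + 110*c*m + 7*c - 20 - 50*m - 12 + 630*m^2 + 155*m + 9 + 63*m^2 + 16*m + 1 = -7*c^3 + 10*c^2 + 19*c + m^2*(441*c + 693) + m*(-14*c^2 + 55*c + 121) - 22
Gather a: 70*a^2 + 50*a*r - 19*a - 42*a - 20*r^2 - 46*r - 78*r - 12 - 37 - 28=70*a^2 + a*(50*r - 61) - 20*r^2 - 124*r - 77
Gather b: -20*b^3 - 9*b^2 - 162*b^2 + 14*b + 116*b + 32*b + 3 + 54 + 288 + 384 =-20*b^3 - 171*b^2 + 162*b + 729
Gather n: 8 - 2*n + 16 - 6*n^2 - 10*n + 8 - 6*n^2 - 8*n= -12*n^2 - 20*n + 32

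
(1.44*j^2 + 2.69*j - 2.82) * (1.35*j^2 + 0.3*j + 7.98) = 1.944*j^4 + 4.0635*j^3 + 8.4912*j^2 + 20.6202*j - 22.5036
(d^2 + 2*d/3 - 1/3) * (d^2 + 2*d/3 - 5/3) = d^4 + 4*d^3/3 - 14*d^2/9 - 4*d/3 + 5/9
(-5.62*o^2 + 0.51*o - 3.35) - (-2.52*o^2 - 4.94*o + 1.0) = -3.1*o^2 + 5.45*o - 4.35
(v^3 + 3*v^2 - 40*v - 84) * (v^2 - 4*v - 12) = v^5 - v^4 - 64*v^3 + 40*v^2 + 816*v + 1008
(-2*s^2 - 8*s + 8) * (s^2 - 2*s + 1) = -2*s^4 - 4*s^3 + 22*s^2 - 24*s + 8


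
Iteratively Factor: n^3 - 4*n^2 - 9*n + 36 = (n - 4)*(n^2 - 9) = (n - 4)*(n + 3)*(n - 3)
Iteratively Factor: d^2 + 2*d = (d + 2)*(d)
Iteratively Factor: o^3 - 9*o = (o)*(o^2 - 9) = o*(o + 3)*(o - 3)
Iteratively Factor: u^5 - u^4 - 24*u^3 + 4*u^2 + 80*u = (u - 5)*(u^4 + 4*u^3 - 4*u^2 - 16*u) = (u - 5)*(u + 2)*(u^3 + 2*u^2 - 8*u) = (u - 5)*(u + 2)*(u + 4)*(u^2 - 2*u) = u*(u - 5)*(u + 2)*(u + 4)*(u - 2)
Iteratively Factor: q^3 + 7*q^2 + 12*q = (q)*(q^2 + 7*q + 12) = q*(q + 3)*(q + 4)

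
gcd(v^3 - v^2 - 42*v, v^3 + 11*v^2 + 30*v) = v^2 + 6*v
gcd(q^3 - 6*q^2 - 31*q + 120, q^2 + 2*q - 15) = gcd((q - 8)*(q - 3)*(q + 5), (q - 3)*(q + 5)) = q^2 + 2*q - 15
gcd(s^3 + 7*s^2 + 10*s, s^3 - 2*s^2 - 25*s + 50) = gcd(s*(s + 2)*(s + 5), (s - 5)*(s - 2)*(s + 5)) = s + 5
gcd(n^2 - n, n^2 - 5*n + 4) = n - 1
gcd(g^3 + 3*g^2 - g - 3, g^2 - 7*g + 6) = g - 1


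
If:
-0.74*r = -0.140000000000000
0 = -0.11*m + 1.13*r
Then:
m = 1.94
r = 0.19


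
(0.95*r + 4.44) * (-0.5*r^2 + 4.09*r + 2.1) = -0.475*r^3 + 1.6655*r^2 + 20.1546*r + 9.324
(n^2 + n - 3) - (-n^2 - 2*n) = 2*n^2 + 3*n - 3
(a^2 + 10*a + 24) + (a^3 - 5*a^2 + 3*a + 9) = a^3 - 4*a^2 + 13*a + 33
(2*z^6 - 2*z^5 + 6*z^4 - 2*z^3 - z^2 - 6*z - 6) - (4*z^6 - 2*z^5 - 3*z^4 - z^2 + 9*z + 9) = -2*z^6 + 9*z^4 - 2*z^3 - 15*z - 15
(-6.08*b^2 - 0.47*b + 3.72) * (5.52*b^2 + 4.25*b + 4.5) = -33.5616*b^4 - 28.4344*b^3 - 8.8231*b^2 + 13.695*b + 16.74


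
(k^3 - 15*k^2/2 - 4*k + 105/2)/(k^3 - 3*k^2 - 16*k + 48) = (2*k^2 - 9*k - 35)/(2*(k^2 - 16))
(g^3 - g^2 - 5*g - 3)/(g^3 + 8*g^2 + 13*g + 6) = (g - 3)/(g + 6)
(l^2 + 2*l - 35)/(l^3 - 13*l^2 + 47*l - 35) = (l + 7)/(l^2 - 8*l + 7)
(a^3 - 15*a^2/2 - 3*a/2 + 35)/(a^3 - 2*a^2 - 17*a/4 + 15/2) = 2*(a - 7)/(2*a - 3)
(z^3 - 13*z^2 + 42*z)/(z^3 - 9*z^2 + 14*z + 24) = z*(z - 7)/(z^2 - 3*z - 4)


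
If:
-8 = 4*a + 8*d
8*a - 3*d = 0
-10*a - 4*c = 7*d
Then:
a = -6/19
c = 43/19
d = -16/19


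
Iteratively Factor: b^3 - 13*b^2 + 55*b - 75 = (b - 3)*(b^2 - 10*b + 25) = (b - 5)*(b - 3)*(b - 5)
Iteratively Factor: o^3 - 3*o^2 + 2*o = (o - 1)*(o^2 - 2*o) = o*(o - 1)*(o - 2)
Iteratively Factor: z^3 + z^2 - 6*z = (z - 2)*(z^2 + 3*z) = (z - 2)*(z + 3)*(z)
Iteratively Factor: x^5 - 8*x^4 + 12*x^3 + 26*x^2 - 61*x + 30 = (x + 2)*(x^4 - 10*x^3 + 32*x^2 - 38*x + 15) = (x - 1)*(x + 2)*(x^3 - 9*x^2 + 23*x - 15) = (x - 3)*(x - 1)*(x + 2)*(x^2 - 6*x + 5) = (x - 3)*(x - 1)^2*(x + 2)*(x - 5)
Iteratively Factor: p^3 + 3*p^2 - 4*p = (p + 4)*(p^2 - p) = p*(p + 4)*(p - 1)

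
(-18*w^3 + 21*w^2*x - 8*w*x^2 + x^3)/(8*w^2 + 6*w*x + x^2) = (-18*w^3 + 21*w^2*x - 8*w*x^2 + x^3)/(8*w^2 + 6*w*x + x^2)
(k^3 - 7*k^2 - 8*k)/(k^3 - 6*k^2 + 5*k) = (k^2 - 7*k - 8)/(k^2 - 6*k + 5)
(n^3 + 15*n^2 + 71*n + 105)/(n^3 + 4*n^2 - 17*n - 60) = (n + 7)/(n - 4)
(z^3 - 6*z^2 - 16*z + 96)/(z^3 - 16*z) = (z - 6)/z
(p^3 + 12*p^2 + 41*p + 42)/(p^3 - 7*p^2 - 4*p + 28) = (p^2 + 10*p + 21)/(p^2 - 9*p + 14)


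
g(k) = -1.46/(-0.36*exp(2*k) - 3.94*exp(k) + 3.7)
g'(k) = -1.46*(0.72*exp(2*k) + 3.94*exp(k))/(-0.36*exp(2*k) - 3.94*exp(k) + 3.7)^2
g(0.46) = 0.42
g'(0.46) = -0.99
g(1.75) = 0.05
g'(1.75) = -0.07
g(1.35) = 0.09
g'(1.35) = -0.13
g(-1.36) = -0.55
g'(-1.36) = -0.22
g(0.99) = 0.15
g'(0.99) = -0.26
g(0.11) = 1.27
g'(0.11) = -5.88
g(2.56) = 0.01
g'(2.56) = -0.02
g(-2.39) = -0.44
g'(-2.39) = -0.05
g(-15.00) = -0.39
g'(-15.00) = 0.00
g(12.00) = 0.00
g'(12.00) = 0.00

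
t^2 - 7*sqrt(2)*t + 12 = (t - 6*sqrt(2))*(t - sqrt(2))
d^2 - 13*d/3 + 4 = (d - 3)*(d - 4/3)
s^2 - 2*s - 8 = (s - 4)*(s + 2)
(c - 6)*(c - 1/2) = c^2 - 13*c/2 + 3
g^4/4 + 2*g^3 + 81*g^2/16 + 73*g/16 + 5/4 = (g/4 + 1)*(g + 1/2)*(g + 1)*(g + 5/2)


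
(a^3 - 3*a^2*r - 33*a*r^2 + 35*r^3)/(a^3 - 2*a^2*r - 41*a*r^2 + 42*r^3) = (a + 5*r)/(a + 6*r)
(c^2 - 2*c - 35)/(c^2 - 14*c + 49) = (c + 5)/(c - 7)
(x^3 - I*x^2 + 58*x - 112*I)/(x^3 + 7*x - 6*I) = (x^2 + I*x + 56)/(x^2 + 2*I*x + 3)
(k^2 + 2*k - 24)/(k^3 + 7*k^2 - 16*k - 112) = (k + 6)/(k^2 + 11*k + 28)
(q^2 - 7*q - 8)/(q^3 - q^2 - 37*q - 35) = (q - 8)/(q^2 - 2*q - 35)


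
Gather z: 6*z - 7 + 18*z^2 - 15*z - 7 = 18*z^2 - 9*z - 14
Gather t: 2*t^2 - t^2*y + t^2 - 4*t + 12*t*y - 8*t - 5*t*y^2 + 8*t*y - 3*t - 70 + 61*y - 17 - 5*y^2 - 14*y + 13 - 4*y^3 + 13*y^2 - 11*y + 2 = t^2*(3 - y) + t*(-5*y^2 + 20*y - 15) - 4*y^3 + 8*y^2 + 36*y - 72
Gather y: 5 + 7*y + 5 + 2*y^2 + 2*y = 2*y^2 + 9*y + 10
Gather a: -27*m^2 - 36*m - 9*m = -27*m^2 - 45*m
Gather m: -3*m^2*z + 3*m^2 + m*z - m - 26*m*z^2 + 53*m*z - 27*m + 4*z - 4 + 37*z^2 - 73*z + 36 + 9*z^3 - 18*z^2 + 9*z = m^2*(3 - 3*z) + m*(-26*z^2 + 54*z - 28) + 9*z^3 + 19*z^2 - 60*z + 32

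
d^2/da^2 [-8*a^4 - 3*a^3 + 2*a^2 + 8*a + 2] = -96*a^2 - 18*a + 4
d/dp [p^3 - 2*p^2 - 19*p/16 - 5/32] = 3*p^2 - 4*p - 19/16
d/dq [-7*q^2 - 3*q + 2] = -14*q - 3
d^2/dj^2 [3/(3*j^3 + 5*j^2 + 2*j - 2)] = 6*(-(9*j + 5)*(3*j^3 + 5*j^2 + 2*j - 2) + (9*j^2 + 10*j + 2)^2)/(3*j^3 + 5*j^2 + 2*j - 2)^3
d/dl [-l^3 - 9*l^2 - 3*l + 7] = -3*l^2 - 18*l - 3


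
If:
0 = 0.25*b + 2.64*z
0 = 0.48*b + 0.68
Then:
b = -1.42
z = 0.13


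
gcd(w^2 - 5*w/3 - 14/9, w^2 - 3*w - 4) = 1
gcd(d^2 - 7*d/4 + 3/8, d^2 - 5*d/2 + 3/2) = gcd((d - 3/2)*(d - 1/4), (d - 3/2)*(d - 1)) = d - 3/2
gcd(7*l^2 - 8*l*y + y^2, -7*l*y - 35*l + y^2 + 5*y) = -7*l + y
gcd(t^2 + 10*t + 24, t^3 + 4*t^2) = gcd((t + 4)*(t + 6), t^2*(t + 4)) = t + 4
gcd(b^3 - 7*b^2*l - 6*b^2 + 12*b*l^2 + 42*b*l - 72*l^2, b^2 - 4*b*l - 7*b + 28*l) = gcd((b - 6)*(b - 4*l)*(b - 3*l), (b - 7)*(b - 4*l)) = b - 4*l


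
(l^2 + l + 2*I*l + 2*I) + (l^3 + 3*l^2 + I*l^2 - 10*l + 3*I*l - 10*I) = l^3 + 4*l^2 + I*l^2 - 9*l + 5*I*l - 8*I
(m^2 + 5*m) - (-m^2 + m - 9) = 2*m^2 + 4*m + 9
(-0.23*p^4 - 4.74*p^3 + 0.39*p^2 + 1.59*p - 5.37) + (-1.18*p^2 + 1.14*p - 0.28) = -0.23*p^4 - 4.74*p^3 - 0.79*p^2 + 2.73*p - 5.65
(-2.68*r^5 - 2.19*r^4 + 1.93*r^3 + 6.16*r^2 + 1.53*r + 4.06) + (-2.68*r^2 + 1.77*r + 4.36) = -2.68*r^5 - 2.19*r^4 + 1.93*r^3 + 3.48*r^2 + 3.3*r + 8.42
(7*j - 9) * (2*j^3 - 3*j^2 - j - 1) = 14*j^4 - 39*j^3 + 20*j^2 + 2*j + 9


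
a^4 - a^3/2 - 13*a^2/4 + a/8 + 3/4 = (a - 2)*(a - 1/2)*(a + 1/2)*(a + 3/2)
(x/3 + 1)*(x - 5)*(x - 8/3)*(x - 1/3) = x^4/3 - 5*x^3/3 - 73*x^2/27 + 389*x/27 - 40/9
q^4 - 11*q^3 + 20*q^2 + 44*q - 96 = (q - 8)*(q - 3)*(q - 2)*(q + 2)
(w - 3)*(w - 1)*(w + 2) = w^3 - 2*w^2 - 5*w + 6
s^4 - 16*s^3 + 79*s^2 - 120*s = s*(s - 8)*(s - 5)*(s - 3)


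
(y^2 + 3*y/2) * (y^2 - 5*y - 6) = y^4 - 7*y^3/2 - 27*y^2/2 - 9*y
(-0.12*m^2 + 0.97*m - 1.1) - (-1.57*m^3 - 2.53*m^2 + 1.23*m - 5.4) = 1.57*m^3 + 2.41*m^2 - 0.26*m + 4.3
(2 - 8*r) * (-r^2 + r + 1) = 8*r^3 - 10*r^2 - 6*r + 2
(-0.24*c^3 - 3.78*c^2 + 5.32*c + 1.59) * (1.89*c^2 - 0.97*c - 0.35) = -0.4536*c^5 - 6.9114*c^4 + 13.8054*c^3 - 0.8323*c^2 - 3.4043*c - 0.5565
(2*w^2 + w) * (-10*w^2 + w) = -20*w^4 - 8*w^3 + w^2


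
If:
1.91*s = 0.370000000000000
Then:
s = 0.19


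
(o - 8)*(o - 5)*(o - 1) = o^3 - 14*o^2 + 53*o - 40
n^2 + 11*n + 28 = (n + 4)*(n + 7)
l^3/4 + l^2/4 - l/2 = l*(l/4 + 1/2)*(l - 1)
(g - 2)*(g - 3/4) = g^2 - 11*g/4 + 3/2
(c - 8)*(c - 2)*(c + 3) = c^3 - 7*c^2 - 14*c + 48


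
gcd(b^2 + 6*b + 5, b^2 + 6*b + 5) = b^2 + 6*b + 5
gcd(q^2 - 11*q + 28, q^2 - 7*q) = q - 7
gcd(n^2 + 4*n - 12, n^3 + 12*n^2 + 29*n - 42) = n + 6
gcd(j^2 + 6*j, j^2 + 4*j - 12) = j + 6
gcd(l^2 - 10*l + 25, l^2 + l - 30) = l - 5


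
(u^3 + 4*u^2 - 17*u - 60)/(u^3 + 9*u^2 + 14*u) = (u^3 + 4*u^2 - 17*u - 60)/(u*(u^2 + 9*u + 14))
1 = 1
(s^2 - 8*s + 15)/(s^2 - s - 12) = (-s^2 + 8*s - 15)/(-s^2 + s + 12)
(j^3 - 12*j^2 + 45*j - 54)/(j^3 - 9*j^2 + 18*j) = (j - 3)/j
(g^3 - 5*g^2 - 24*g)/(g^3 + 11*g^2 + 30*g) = (g^2 - 5*g - 24)/(g^2 + 11*g + 30)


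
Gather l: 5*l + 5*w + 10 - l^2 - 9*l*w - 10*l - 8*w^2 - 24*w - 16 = -l^2 + l*(-9*w - 5) - 8*w^2 - 19*w - 6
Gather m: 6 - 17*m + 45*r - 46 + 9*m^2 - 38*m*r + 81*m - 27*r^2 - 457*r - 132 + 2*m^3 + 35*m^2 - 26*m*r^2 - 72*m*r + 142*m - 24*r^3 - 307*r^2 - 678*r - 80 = 2*m^3 + 44*m^2 + m*(-26*r^2 - 110*r + 206) - 24*r^3 - 334*r^2 - 1090*r - 252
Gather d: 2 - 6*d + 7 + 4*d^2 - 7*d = 4*d^2 - 13*d + 9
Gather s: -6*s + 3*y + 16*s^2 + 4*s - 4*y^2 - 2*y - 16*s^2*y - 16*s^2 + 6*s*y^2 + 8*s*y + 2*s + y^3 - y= -16*s^2*y + s*(6*y^2 + 8*y) + y^3 - 4*y^2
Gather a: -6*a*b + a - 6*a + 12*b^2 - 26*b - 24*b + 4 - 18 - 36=a*(-6*b - 5) + 12*b^2 - 50*b - 50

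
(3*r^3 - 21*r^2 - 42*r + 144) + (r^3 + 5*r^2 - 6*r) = 4*r^3 - 16*r^2 - 48*r + 144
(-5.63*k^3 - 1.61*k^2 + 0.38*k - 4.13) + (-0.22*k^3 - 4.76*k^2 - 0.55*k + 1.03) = -5.85*k^3 - 6.37*k^2 - 0.17*k - 3.1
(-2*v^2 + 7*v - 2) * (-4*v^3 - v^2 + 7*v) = 8*v^5 - 26*v^4 - 13*v^3 + 51*v^2 - 14*v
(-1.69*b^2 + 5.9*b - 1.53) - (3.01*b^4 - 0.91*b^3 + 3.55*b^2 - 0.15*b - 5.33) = -3.01*b^4 + 0.91*b^3 - 5.24*b^2 + 6.05*b + 3.8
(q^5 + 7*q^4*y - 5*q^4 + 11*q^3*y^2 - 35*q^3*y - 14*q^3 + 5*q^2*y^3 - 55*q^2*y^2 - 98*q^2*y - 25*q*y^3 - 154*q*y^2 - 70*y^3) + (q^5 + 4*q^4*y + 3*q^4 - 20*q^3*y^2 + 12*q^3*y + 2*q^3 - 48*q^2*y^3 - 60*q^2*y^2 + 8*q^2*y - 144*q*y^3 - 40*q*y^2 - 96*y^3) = 2*q^5 + 11*q^4*y - 2*q^4 - 9*q^3*y^2 - 23*q^3*y - 12*q^3 - 43*q^2*y^3 - 115*q^2*y^2 - 90*q^2*y - 169*q*y^3 - 194*q*y^2 - 166*y^3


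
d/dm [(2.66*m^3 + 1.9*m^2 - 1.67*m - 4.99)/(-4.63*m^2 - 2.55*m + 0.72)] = (-12.3158*m^4 - 13.566*m^3 - 6.8315*m^2 - 43.4714*m - 13.9269)/(21.4369*m^4 + 23.613*m^3 - 0.1647*m^2 - 3.672*m + 0.5184)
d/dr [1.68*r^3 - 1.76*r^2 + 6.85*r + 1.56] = 5.04*r^2 - 3.52*r + 6.85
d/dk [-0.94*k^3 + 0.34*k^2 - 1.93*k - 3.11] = -2.82*k^2 + 0.68*k - 1.93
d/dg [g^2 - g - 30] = 2*g - 1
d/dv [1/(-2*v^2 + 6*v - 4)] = (v - 3/2)/(v^2 - 3*v + 2)^2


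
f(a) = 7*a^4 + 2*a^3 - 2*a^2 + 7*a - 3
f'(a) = 28*a^3 + 6*a^2 - 4*a + 7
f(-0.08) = -3.57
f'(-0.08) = 7.34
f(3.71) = 1423.72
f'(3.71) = 1504.56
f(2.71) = 418.64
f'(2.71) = 597.49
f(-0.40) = -6.07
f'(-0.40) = 7.77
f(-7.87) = 25696.41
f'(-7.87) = -13238.31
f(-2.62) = 258.80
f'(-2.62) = -444.91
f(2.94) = 574.10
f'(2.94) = 758.64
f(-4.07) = 1721.31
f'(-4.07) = -1765.07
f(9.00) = 47283.00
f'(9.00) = 20869.00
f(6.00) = 9471.00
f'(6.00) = 6247.00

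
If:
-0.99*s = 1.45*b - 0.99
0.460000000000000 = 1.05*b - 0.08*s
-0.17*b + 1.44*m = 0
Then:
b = 0.46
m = 0.05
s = 0.32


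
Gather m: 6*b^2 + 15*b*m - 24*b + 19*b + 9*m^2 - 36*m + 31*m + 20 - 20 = 6*b^2 - 5*b + 9*m^2 + m*(15*b - 5)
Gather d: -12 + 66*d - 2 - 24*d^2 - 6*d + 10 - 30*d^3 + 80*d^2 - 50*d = -30*d^3 + 56*d^2 + 10*d - 4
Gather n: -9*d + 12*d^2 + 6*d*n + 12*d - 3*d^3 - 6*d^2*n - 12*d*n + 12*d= -3*d^3 + 12*d^2 + 15*d + n*(-6*d^2 - 6*d)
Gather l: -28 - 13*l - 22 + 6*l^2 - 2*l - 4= 6*l^2 - 15*l - 54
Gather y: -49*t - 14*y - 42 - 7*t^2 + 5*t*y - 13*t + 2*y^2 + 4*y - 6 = -7*t^2 - 62*t + 2*y^2 + y*(5*t - 10) - 48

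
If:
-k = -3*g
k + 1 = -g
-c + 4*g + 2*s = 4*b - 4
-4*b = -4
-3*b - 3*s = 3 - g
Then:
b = 1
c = -31/6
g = -1/4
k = -3/4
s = -25/12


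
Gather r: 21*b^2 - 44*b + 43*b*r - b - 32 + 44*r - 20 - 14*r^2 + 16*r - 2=21*b^2 - 45*b - 14*r^2 + r*(43*b + 60) - 54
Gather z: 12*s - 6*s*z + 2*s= -6*s*z + 14*s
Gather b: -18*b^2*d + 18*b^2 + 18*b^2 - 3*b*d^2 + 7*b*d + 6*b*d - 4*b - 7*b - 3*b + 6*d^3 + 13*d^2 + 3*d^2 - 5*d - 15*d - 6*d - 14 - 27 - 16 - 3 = b^2*(36 - 18*d) + b*(-3*d^2 + 13*d - 14) + 6*d^3 + 16*d^2 - 26*d - 60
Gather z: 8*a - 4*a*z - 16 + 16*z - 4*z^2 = 8*a - 4*z^2 + z*(16 - 4*a) - 16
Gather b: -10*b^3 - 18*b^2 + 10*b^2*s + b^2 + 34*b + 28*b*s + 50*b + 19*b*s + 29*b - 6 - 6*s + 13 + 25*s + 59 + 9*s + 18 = -10*b^3 + b^2*(10*s - 17) + b*(47*s + 113) + 28*s + 84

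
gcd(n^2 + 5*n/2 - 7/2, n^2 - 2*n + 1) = n - 1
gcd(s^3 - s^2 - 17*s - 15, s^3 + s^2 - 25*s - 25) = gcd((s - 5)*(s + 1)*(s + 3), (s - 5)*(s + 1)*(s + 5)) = s^2 - 4*s - 5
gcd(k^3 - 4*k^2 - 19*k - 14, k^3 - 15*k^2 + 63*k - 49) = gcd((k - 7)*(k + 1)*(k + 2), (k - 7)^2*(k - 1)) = k - 7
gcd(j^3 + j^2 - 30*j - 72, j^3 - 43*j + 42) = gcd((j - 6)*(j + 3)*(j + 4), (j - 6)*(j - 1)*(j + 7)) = j - 6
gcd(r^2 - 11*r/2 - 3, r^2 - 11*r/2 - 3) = r^2 - 11*r/2 - 3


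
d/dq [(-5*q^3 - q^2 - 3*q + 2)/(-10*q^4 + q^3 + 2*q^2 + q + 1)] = (-50*q^6 - 20*q^5 - 99*q^4 + 76*q^3 - 16*q^2 - 10*q - 5)/(100*q^8 - 20*q^7 - 39*q^6 - 16*q^5 - 14*q^4 + 6*q^3 + 5*q^2 + 2*q + 1)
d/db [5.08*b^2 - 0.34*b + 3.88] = 10.16*b - 0.34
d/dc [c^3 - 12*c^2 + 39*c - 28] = 3*c^2 - 24*c + 39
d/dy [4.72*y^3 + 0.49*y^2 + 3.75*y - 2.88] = 14.16*y^2 + 0.98*y + 3.75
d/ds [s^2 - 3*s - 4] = 2*s - 3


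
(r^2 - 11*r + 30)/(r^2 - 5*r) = (r - 6)/r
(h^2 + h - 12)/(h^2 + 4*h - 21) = (h + 4)/(h + 7)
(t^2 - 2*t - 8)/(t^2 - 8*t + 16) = (t + 2)/(t - 4)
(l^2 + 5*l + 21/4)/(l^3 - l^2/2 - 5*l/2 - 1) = (4*l^2 + 20*l + 21)/(2*(2*l^3 - l^2 - 5*l - 2))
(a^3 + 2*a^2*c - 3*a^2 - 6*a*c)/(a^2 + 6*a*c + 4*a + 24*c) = a*(a^2 + 2*a*c - 3*a - 6*c)/(a^2 + 6*a*c + 4*a + 24*c)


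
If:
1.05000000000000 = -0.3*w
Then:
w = -3.50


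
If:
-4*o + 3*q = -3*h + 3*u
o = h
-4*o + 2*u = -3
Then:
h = u/2 + 3/4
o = u/2 + 3/4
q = 7*u/6 + 1/4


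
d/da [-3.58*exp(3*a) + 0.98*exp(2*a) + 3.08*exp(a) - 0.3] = (-10.74*exp(2*a) + 1.96*exp(a) + 3.08)*exp(a)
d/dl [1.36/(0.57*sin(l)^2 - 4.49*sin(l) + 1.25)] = (6.1064 - 1.5504*sin(l))*cos(l)/(0.57*sin(l)^2 - 4.49*sin(l) + 1.25)^2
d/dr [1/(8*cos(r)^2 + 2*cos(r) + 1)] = 2*(8*cos(r) + 1)*sin(r)/(8*cos(r)^2 + 2*cos(r) + 1)^2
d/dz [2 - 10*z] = -10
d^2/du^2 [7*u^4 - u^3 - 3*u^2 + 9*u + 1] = 84*u^2 - 6*u - 6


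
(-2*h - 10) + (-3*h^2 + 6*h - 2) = -3*h^2 + 4*h - 12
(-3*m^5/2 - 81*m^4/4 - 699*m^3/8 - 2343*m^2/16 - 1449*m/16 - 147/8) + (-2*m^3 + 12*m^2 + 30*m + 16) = -3*m^5/2 - 81*m^4/4 - 715*m^3/8 - 2151*m^2/16 - 969*m/16 - 19/8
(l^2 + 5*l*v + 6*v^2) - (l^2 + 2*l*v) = 3*l*v + 6*v^2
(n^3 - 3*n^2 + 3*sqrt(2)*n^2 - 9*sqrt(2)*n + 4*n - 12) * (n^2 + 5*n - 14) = n^5 + 2*n^4 + 3*sqrt(2)*n^4 - 25*n^3 + 6*sqrt(2)*n^3 - 87*sqrt(2)*n^2 + 50*n^2 - 116*n + 126*sqrt(2)*n + 168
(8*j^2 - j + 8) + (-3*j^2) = 5*j^2 - j + 8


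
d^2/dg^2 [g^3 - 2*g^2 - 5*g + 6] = 6*g - 4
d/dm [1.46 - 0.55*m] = -0.550000000000000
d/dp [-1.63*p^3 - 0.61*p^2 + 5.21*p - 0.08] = -4.89*p^2 - 1.22*p + 5.21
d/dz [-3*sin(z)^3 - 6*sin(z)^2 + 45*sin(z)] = 3*(-3*sin(z)^2 - 4*sin(z) + 15)*cos(z)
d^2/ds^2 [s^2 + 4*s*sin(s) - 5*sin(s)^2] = -4*s*sin(s) + 20*sin(s)^2 + 8*cos(s) - 8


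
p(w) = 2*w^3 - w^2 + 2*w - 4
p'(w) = 6*w^2 - 2*w + 2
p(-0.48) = -5.41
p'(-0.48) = 4.34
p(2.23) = 17.67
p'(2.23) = 27.38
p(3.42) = 71.15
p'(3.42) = 65.34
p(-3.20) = -86.18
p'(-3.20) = 69.84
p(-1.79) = -22.25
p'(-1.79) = 24.80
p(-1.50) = -16.00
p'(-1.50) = 18.50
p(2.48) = 25.32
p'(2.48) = 33.94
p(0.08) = -3.85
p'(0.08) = 1.88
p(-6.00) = -484.00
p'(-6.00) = 230.00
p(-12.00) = -3628.00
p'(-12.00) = 890.00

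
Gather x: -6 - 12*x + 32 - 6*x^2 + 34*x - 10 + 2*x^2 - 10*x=-4*x^2 + 12*x + 16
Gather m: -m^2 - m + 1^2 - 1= -m^2 - m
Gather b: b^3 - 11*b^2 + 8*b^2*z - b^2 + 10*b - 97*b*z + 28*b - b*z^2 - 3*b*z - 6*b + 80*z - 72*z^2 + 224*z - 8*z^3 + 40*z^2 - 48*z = b^3 + b^2*(8*z - 12) + b*(-z^2 - 100*z + 32) - 8*z^3 - 32*z^2 + 256*z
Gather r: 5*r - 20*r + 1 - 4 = -15*r - 3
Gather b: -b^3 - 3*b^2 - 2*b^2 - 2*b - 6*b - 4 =-b^3 - 5*b^2 - 8*b - 4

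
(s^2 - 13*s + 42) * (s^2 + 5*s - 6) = s^4 - 8*s^3 - 29*s^2 + 288*s - 252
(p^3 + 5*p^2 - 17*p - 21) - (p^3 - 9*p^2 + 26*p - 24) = 14*p^2 - 43*p + 3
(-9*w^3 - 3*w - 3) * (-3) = 27*w^3 + 9*w + 9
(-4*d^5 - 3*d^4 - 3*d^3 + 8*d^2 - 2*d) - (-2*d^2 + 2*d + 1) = -4*d^5 - 3*d^4 - 3*d^3 + 10*d^2 - 4*d - 1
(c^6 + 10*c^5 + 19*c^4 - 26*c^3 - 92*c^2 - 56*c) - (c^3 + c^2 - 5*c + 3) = c^6 + 10*c^5 + 19*c^4 - 27*c^3 - 93*c^2 - 51*c - 3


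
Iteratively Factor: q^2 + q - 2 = (q + 2)*(q - 1)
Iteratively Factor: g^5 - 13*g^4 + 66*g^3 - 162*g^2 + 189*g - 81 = (g - 3)*(g^4 - 10*g^3 + 36*g^2 - 54*g + 27) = (g - 3)^2*(g^3 - 7*g^2 + 15*g - 9) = (g - 3)^3*(g^2 - 4*g + 3) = (g - 3)^4*(g - 1)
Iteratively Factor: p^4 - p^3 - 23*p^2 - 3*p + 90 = (p + 3)*(p^3 - 4*p^2 - 11*p + 30) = (p - 5)*(p + 3)*(p^2 + p - 6) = (p - 5)*(p - 2)*(p + 3)*(p + 3)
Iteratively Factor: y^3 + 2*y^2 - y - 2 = (y + 2)*(y^2 - 1) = (y - 1)*(y + 2)*(y + 1)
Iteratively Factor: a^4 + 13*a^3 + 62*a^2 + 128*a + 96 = (a + 4)*(a^3 + 9*a^2 + 26*a + 24) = (a + 3)*(a + 4)*(a^2 + 6*a + 8) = (a + 3)*(a + 4)^2*(a + 2)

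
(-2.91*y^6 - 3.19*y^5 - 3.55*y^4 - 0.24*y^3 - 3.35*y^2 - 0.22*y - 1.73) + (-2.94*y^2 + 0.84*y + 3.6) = -2.91*y^6 - 3.19*y^5 - 3.55*y^4 - 0.24*y^3 - 6.29*y^2 + 0.62*y + 1.87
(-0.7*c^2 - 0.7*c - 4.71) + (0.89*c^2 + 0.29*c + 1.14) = 0.19*c^2 - 0.41*c - 3.57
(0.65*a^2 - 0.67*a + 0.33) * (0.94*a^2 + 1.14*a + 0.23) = 0.611*a^4 + 0.1112*a^3 - 0.3041*a^2 + 0.2221*a + 0.0759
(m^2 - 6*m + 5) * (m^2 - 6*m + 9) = m^4 - 12*m^3 + 50*m^2 - 84*m + 45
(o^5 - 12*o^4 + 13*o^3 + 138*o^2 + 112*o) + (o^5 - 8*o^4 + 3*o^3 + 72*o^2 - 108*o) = 2*o^5 - 20*o^4 + 16*o^3 + 210*o^2 + 4*o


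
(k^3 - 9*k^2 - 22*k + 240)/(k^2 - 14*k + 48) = k + 5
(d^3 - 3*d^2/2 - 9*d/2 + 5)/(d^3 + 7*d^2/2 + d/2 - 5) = (2*d - 5)/(2*d + 5)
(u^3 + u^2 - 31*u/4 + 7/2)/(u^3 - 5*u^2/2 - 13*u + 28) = (u - 1/2)/(u - 4)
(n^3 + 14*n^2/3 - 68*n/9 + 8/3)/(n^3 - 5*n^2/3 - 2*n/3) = (-9*n^3 - 42*n^2 + 68*n - 24)/(3*n*(-3*n^2 + 5*n + 2))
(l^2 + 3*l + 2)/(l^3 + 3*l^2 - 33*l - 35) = (l + 2)/(l^2 + 2*l - 35)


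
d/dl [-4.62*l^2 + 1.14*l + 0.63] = 1.14 - 9.24*l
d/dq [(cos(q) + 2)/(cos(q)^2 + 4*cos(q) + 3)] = (cos(q)^2 + 4*cos(q) + 5)*sin(q)/(cos(q)^2 + 4*cos(q) + 3)^2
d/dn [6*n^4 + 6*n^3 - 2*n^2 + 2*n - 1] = 24*n^3 + 18*n^2 - 4*n + 2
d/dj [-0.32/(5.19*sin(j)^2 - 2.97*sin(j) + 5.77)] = (3.3216*sin(j) - 0.9504)*cos(j)/(5.19*sin(j)^2 - 2.97*sin(j) + 5.77)^2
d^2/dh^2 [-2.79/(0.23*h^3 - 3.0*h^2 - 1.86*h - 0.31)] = ((3.8502*h - 16.74)*(-0.23*h^3 + 3.0*h^2 + 1.86*h + 0.31) + 2.79*(-1.38*h^2 + 12.0*h + 3.72)*(-0.69*h^2 + 6.0*h + 1.86))/(-0.23*h^3 + 3.0*h^2 + 1.86*h + 0.31)^3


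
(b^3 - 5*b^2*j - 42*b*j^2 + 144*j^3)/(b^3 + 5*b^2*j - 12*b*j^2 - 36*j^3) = (b - 8*j)/(b + 2*j)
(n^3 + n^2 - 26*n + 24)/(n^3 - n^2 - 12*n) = (n^2 + 5*n - 6)/(n*(n + 3))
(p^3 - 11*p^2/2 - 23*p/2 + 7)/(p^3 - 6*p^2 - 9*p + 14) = (p - 1/2)/(p - 1)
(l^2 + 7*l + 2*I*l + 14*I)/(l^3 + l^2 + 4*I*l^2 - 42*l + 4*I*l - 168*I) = (l + 2*I)/(l^2 + l*(-6 + 4*I) - 24*I)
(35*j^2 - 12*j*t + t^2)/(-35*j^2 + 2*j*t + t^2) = (-7*j + t)/(7*j + t)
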